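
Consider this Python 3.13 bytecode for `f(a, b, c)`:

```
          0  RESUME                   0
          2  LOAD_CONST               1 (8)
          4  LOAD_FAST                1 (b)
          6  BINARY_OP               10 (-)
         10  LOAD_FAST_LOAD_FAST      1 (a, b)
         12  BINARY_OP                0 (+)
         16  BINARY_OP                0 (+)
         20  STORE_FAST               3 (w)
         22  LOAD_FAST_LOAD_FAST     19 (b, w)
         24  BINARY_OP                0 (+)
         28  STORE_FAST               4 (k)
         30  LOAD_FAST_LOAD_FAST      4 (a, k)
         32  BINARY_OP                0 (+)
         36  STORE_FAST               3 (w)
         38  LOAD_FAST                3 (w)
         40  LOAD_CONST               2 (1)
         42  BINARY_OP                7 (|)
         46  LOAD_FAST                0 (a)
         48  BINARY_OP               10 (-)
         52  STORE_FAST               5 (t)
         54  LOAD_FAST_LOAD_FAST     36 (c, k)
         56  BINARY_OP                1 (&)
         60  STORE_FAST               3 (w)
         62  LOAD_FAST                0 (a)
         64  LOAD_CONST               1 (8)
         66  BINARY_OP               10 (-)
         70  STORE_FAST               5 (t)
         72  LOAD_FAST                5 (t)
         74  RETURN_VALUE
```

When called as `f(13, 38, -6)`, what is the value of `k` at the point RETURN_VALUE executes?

LOAD_CONST → push 8. Stack: [8]
LOAD_FAST b → push 38. Stack: [8, 38]
BINARY_OP - → 8 - 38 = -30. Stack: [-30]
LOAD_FAST_LOAD_FAST a,b → push 13,38. Stack: [-30, 13, 38]
BINARY_OP + → 13 + 38 = 51. Stack: [-30, 51]
BINARY_OP + → -30 + 51 = 21. Stack: [21]
STORE_FAST w → w=21. Stack: []
LOAD_FAST_LOAD_FAST b,w → push 38,21. Stack: [38, 21]
BINARY_OP + → 38 + 21 = 59. Stack: [59]
STORE_FAST k → k=59. Stack: []
LOAD_FAST_LOAD_FAST a,k → push 13,59. Stack: [13, 59]
BINARY_OP + → 13 + 59 = 72. Stack: [72]
STORE_FAST w → w=72. Stack: []
LOAD_FAST w → push 72. Stack: [72]
LOAD_CONST → push 1. Stack: [72, 1]
BINARY_OP | → 72 | 1 = 73. Stack: [73]
LOAD_FAST a → push 13. Stack: [73, 13]
BINARY_OP - → 73 - 13 = 60. Stack: [60]
STORE_FAST t → t=60. Stack: []
LOAD_FAST_LOAD_FAST c,k → push -6,59. Stack: [-6, 59]
BINARY_OP & → -6 & 59 = 58. Stack: [58]
STORE_FAST w → w=58. Stack: []
LOAD_FAST a → push 13. Stack: [13]
LOAD_CONST → push 8. Stack: [13, 8]
BINARY_OP - → 13 - 8 = 5. Stack: [5]
STORE_FAST t → t=5. Stack: []
LOAD_FAST t → push 5. Stack: [5]
RETURN_VALUE → return 5.

59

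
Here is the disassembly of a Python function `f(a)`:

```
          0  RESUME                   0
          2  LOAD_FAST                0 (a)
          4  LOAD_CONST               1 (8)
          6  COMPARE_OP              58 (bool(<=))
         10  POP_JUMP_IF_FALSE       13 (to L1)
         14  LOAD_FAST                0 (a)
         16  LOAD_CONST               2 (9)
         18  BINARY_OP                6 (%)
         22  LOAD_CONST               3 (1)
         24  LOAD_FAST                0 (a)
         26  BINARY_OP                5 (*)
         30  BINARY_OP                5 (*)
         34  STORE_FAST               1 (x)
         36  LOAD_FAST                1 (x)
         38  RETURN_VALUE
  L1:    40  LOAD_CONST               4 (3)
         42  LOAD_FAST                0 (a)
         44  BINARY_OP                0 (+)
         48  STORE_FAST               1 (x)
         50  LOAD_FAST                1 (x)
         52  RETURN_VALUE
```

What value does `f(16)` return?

LOAD_FAST a → push 16. Stack: [16]
LOAD_CONST → push 8. Stack: [16, 8]
COMPARE_OP bool(<=) → 16 vs 8 = False. Stack: [False]
POP_JUMP_IF_FALSE → pop False; jump. Stack: []
LOAD_CONST → push 3. Stack: [3]
LOAD_FAST a → push 16. Stack: [3, 16]
BINARY_OP + → 3 + 16 = 19. Stack: [19]
STORE_FAST x → x=19. Stack: []
LOAD_FAST x → push 19. Stack: [19]
RETURN_VALUE → return 19.

19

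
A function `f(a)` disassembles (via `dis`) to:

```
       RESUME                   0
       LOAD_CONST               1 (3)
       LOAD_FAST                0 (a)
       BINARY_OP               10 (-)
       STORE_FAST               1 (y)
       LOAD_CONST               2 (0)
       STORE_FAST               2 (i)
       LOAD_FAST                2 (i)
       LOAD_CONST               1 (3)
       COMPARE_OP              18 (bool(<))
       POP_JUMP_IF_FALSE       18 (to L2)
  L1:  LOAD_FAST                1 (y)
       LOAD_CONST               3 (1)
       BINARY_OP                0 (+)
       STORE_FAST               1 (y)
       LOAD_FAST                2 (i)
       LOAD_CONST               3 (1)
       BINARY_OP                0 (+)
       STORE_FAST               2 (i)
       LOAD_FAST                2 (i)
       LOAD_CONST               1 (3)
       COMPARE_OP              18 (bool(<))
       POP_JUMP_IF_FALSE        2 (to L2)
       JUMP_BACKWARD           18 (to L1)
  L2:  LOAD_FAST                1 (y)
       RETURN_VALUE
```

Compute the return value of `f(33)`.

-27

LOAD_CONST → push 3. Stack: [3]
LOAD_FAST a → push 33. Stack: [3, 33]
BINARY_OP - → 3 - 33 = -30. Stack: [-30]
STORE_FAST y → y=-30. Stack: []
LOAD_CONST → push 0. Stack: [0]
STORE_FAST i → i=0. Stack: []
LOAD_FAST i → push 0. Stack: [0]
LOAD_CONST → push 3. Stack: [0, 3]
COMPARE_OP bool(<) → 0 vs 3 = True. Stack: [True]
POP_JUMP_IF_FALSE → pop True; no jump. Stack: []
LOAD_FAST y → push -30. Stack: [-30]
LOAD_CONST → push 1. Stack: [-30, 1]
BINARY_OP + → -30 + 1 = -29. Stack: [-29]
STORE_FAST y → y=-29. Stack: []
LOAD_FAST i → push 0. Stack: [0]
LOAD_CONST → push 1. Stack: [0, 1]
BINARY_OP + → 0 + 1 = 1. Stack: [1]
STORE_FAST i → i=1. Stack: []
LOAD_FAST i → push 1. Stack: [1]
LOAD_CONST → push 3. Stack: [1, 3]
COMPARE_OP bool(<) → 1 vs 3 = True. Stack: [True]
POP_JUMP_IF_FALSE → pop True; no jump. Stack: []
LOAD_FAST y → push -29. Stack: [-29]
LOAD_CONST → push 1. Stack: [-29, 1]
BINARY_OP + → -29 + 1 = -28. Stack: [-28]
STORE_FAST y → y=-28. Stack: []
LOAD_FAST i → push 1. Stack: [1]
LOAD_CONST → push 1. Stack: [1, 1]
BINARY_OP + → 1 + 1 = 2. Stack: [2]
STORE_FAST i → i=2. Stack: []
LOAD_FAST i → push 2. Stack: [2]
LOAD_CONST → push 3. Stack: [2, 3]
COMPARE_OP bool(<) → 2 vs 3 = True. Stack: [True]
POP_JUMP_IF_FALSE → pop True; no jump. Stack: []
LOAD_FAST y → push -28. Stack: [-28]
LOAD_CONST → push 1. Stack: [-28, 1]
BINARY_OP + → -28 + 1 = -27. Stack: [-27]
STORE_FAST y → y=-27. Stack: []
LOAD_FAST i → push 2. Stack: [2]
LOAD_CONST → push 1. Stack: [2, 1]
BINARY_OP + → 2 + 1 = 3. Stack: [3]
STORE_FAST i → i=3. Stack: []
LOAD_FAST i → push 3. Stack: [3]
LOAD_CONST → push 3. Stack: [3, 3]
COMPARE_OP bool(<) → 3 vs 3 = False. Stack: [False]
POP_JUMP_IF_FALSE → pop False; jump. Stack: []
LOAD_FAST y → push -27. Stack: [-27]
RETURN_VALUE → return -27.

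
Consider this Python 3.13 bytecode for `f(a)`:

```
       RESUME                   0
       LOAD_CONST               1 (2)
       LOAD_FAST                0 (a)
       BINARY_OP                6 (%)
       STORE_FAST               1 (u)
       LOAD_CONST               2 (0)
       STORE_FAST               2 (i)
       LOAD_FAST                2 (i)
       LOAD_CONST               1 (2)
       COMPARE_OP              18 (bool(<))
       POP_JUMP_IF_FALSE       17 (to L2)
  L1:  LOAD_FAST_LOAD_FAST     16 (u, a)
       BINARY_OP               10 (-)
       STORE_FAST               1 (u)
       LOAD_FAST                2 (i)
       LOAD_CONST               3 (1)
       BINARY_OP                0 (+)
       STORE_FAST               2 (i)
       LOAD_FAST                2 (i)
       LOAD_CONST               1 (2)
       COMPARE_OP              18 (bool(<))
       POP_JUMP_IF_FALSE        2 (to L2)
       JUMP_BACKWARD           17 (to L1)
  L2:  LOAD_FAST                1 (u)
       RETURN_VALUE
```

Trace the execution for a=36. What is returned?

LOAD_CONST → push 2. Stack: [2]
LOAD_FAST a → push 36. Stack: [2, 36]
BINARY_OP % → 2 % 36 = 2. Stack: [2]
STORE_FAST u → u=2. Stack: []
LOAD_CONST → push 0. Stack: [0]
STORE_FAST i → i=0. Stack: []
LOAD_FAST i → push 0. Stack: [0]
LOAD_CONST → push 2. Stack: [0, 2]
COMPARE_OP bool(<) → 0 vs 2 = True. Stack: [True]
POP_JUMP_IF_FALSE → pop True; no jump. Stack: []
LOAD_FAST_LOAD_FAST u,a → push 2,36. Stack: [2, 36]
BINARY_OP - → 2 - 36 = -34. Stack: [-34]
STORE_FAST u → u=-34. Stack: []
LOAD_FAST i → push 0. Stack: [0]
LOAD_CONST → push 1. Stack: [0, 1]
BINARY_OP + → 0 + 1 = 1. Stack: [1]
STORE_FAST i → i=1. Stack: []
LOAD_FAST i → push 1. Stack: [1]
LOAD_CONST → push 2. Stack: [1, 2]
COMPARE_OP bool(<) → 1 vs 2 = True. Stack: [True]
POP_JUMP_IF_FALSE → pop True; no jump. Stack: []
LOAD_FAST_LOAD_FAST u,a → push -34,36. Stack: [-34, 36]
BINARY_OP - → -34 - 36 = -70. Stack: [-70]
STORE_FAST u → u=-70. Stack: []
LOAD_FAST i → push 1. Stack: [1]
LOAD_CONST → push 1. Stack: [1, 1]
BINARY_OP + → 1 + 1 = 2. Stack: [2]
STORE_FAST i → i=2. Stack: []
LOAD_FAST i → push 2. Stack: [2]
LOAD_CONST → push 2. Stack: [2, 2]
COMPARE_OP bool(<) → 2 vs 2 = False. Stack: [False]
POP_JUMP_IF_FALSE → pop False; jump. Stack: []
LOAD_FAST u → push -70. Stack: [-70]
RETURN_VALUE → return -70.

-70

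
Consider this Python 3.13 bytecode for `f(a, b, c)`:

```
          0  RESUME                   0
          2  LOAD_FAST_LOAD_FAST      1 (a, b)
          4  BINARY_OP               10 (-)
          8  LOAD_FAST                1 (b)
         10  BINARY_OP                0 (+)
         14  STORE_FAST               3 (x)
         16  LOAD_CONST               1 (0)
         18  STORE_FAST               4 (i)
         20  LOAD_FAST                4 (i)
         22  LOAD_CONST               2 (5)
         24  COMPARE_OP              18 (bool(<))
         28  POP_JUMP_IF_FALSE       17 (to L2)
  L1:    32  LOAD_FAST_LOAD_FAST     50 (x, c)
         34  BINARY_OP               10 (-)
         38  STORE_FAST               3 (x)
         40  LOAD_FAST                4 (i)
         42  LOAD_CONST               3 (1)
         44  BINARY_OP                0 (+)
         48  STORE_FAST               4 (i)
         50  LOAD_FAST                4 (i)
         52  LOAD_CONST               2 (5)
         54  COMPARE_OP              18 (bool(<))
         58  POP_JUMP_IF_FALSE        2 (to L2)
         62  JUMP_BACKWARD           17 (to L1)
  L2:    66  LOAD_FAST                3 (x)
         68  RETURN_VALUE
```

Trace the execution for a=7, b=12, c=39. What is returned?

LOAD_FAST_LOAD_FAST a,b → push 7,12
BINARY_OP - → 7 - 12 = -5
LOAD_FAST b → push 12
BINARY_OP + → -5 + 12 = 7
STORE_FAST x → x=7
LOAD_CONST → push 0
STORE_FAST i → i=0
LOAD_FAST i → push 0
LOAD_CONST → push 5
COMPARE_OP bool(<) → 0 vs 5 = True
POP_JUMP_IF_FALSE → pop True; no jump
LOAD_FAST_LOAD_FAST x,c → push 7,39
BINARY_OP - → 7 - 39 = -32
STORE_FAST x → x=-32
LOAD_FAST i → push 0
LOAD_CONST → push 1
BINARY_OP + → 0 + 1 = 1
STORE_FAST i → i=1
LOAD_FAST i → push 1
LOAD_CONST → push 5
COMPARE_OP bool(<) → 1 vs 5 = True
POP_JUMP_IF_FALSE → pop True; no jump
LOAD_FAST_LOAD_FAST x,c → push -32,39
BINARY_OP - → -32 - 39 = -71
STORE_FAST x → x=-71
LOAD_FAST i → push 1
LOAD_CONST → push 1
BINARY_OP + → 1 + 1 = 2
STORE_FAST i → i=2
LOAD_FAST i → push 2
LOAD_CONST → push 5
COMPARE_OP bool(<) → 2 vs 5 = True
POP_JUMP_IF_FALSE → pop True; no jump
LOAD_FAST_LOAD_FAST x,c → push -71,39
BINARY_OP - → -71 - 39 = -110
STORE_FAST x → x=-110
LOAD_FAST i → push 2
LOAD_CONST → push 1
BINARY_OP + → 2 + 1 = 3
STORE_FAST i → i=3
LOAD_FAST i → push 3
LOAD_CONST → push 5
COMPARE_OP bool(<) → 3 vs 5 = True
POP_JUMP_IF_FALSE → pop True; no jump
LOAD_FAST_LOAD_FAST x,c → push -110,39
BINARY_OP - → -110 - 39 = -149
STORE_FAST x → x=-149
LOAD_FAST i → push 3
LOAD_CONST → push 1
BINARY_OP + → 3 + 1 = 4
STORE_FAST i → i=4
LOAD_FAST i → push 4
LOAD_CONST → push 5
COMPARE_OP bool(<) → 4 vs 5 = True
POP_JUMP_IF_FALSE → pop True; no jump
LOAD_FAST_LOAD_FAST x,c → push -149,39
BINARY_OP - → -149 - 39 = -188
STORE_FAST x → x=-188
LOAD_FAST i → push 4
LOAD_CONST → push 1
BINARY_OP + → 4 + 1 = 5
STORE_FAST i → i=5
LOAD_FAST i → push 5
LOAD_CONST → push 5
COMPARE_OP bool(<) → 5 vs 5 = False
POP_JUMP_IF_FALSE → pop False; jump
LOAD_FAST x → push -188
RETURN_VALUE → return -188.

-188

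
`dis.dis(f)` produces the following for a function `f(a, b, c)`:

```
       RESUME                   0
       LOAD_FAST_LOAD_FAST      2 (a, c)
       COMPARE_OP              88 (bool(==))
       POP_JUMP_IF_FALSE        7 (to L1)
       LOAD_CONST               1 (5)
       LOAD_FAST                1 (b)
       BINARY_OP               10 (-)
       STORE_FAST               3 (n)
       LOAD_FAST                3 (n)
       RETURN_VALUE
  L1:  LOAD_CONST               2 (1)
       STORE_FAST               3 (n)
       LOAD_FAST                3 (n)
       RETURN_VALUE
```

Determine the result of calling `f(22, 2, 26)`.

LOAD_FAST_LOAD_FAST a,c → push 22,26. Stack: [22, 26]
COMPARE_OP bool(==) → 22 vs 26 = False. Stack: [False]
POP_JUMP_IF_FALSE → pop False; jump. Stack: []
LOAD_CONST → push 1. Stack: [1]
STORE_FAST n → n=1. Stack: []
LOAD_FAST n → push 1. Stack: [1]
RETURN_VALUE → return 1.

1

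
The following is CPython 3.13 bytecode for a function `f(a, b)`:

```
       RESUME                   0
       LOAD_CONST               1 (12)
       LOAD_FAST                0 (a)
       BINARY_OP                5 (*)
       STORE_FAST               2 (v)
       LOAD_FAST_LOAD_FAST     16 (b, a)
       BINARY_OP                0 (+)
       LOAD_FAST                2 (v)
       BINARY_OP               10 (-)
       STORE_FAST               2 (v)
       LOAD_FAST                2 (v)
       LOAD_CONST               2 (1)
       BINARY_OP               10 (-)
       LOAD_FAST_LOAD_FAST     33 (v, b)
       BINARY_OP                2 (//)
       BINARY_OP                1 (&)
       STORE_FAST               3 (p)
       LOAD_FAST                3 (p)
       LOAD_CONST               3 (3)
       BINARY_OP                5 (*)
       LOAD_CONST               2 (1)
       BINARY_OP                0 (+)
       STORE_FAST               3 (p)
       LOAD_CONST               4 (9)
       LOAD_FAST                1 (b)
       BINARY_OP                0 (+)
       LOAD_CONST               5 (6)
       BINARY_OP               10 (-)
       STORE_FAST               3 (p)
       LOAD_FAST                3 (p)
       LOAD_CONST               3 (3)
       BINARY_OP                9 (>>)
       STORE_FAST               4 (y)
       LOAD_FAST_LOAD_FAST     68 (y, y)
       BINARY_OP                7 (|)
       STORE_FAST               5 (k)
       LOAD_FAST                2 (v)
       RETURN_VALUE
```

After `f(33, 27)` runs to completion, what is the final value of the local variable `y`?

3

LOAD_CONST → push 12. Stack: [12]
LOAD_FAST a → push 33. Stack: [12, 33]
BINARY_OP * → 12 * 33 = 396. Stack: [396]
STORE_FAST v → v=396. Stack: []
LOAD_FAST_LOAD_FAST b,a → push 27,33. Stack: [27, 33]
BINARY_OP + → 27 + 33 = 60. Stack: [60]
LOAD_FAST v → push 396. Stack: [60, 396]
BINARY_OP - → 60 - 396 = -336. Stack: [-336]
STORE_FAST v → v=-336. Stack: []
LOAD_FAST v → push -336. Stack: [-336]
LOAD_CONST → push 1. Stack: [-336, 1]
BINARY_OP - → -336 - 1 = -337. Stack: [-337]
LOAD_FAST_LOAD_FAST v,b → push -336,27. Stack: [-337, -336, 27]
BINARY_OP // → -336 // 27 = -13. Stack: [-337, -13]
BINARY_OP & → -337 & -13 = -349. Stack: [-349]
STORE_FAST p → p=-349. Stack: []
LOAD_FAST p → push -349. Stack: [-349]
LOAD_CONST → push 3. Stack: [-349, 3]
BINARY_OP * → -349 * 3 = -1047. Stack: [-1047]
LOAD_CONST → push 1. Stack: [-1047, 1]
BINARY_OP + → -1047 + 1 = -1046. Stack: [-1046]
STORE_FAST p → p=-1046. Stack: []
LOAD_CONST → push 9. Stack: [9]
LOAD_FAST b → push 27. Stack: [9, 27]
BINARY_OP + → 9 + 27 = 36. Stack: [36]
LOAD_CONST → push 6. Stack: [36, 6]
BINARY_OP - → 36 - 6 = 30. Stack: [30]
STORE_FAST p → p=30. Stack: []
LOAD_FAST p → push 30. Stack: [30]
LOAD_CONST → push 3. Stack: [30, 3]
BINARY_OP >> → 30 >> 3 = 3. Stack: [3]
STORE_FAST y → y=3. Stack: []
LOAD_FAST_LOAD_FAST y,y → push 3,3. Stack: [3, 3]
BINARY_OP | → 3 | 3 = 3. Stack: [3]
STORE_FAST k → k=3. Stack: []
LOAD_FAST v → push -336. Stack: [-336]
RETURN_VALUE → return -336.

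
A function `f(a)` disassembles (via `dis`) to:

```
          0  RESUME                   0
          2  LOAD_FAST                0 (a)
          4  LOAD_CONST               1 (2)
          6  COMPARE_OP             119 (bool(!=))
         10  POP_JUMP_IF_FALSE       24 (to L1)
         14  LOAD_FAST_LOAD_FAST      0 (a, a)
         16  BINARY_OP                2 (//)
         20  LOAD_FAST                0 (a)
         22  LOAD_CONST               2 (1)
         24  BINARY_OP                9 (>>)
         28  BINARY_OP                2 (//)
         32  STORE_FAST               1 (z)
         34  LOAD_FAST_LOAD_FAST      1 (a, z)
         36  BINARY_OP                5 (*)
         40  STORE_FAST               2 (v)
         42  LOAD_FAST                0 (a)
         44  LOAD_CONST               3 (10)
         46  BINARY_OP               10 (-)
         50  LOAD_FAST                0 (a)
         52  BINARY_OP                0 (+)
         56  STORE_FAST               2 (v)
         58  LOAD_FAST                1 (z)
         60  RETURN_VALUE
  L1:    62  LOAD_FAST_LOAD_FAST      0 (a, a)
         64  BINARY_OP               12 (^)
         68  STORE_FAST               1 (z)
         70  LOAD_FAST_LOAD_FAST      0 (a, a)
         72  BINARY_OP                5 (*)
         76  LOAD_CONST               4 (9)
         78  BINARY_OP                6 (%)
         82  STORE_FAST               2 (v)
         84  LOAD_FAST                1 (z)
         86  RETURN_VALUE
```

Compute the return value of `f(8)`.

LOAD_FAST a → push 8. Stack: [8]
LOAD_CONST → push 2. Stack: [8, 2]
COMPARE_OP bool(!=) → 8 vs 2 = True. Stack: [True]
POP_JUMP_IF_FALSE → pop True; no jump. Stack: []
LOAD_FAST_LOAD_FAST a,a → push 8,8. Stack: [8, 8]
BINARY_OP // → 8 // 8 = 1. Stack: [1]
LOAD_FAST a → push 8. Stack: [1, 8]
LOAD_CONST → push 1. Stack: [1, 8, 1]
BINARY_OP >> → 8 >> 1 = 4. Stack: [1, 4]
BINARY_OP // → 1 // 4 = 0. Stack: [0]
STORE_FAST z → z=0. Stack: []
LOAD_FAST_LOAD_FAST a,z → push 8,0. Stack: [8, 0]
BINARY_OP * → 8 * 0 = 0. Stack: [0]
STORE_FAST v → v=0. Stack: []
LOAD_FAST a → push 8. Stack: [8]
LOAD_CONST → push 10. Stack: [8, 10]
BINARY_OP - → 8 - 10 = -2. Stack: [-2]
LOAD_FAST a → push 8. Stack: [-2, 8]
BINARY_OP + → -2 + 8 = 6. Stack: [6]
STORE_FAST v → v=6. Stack: []
LOAD_FAST z → push 0. Stack: [0]
RETURN_VALUE → return 0.

0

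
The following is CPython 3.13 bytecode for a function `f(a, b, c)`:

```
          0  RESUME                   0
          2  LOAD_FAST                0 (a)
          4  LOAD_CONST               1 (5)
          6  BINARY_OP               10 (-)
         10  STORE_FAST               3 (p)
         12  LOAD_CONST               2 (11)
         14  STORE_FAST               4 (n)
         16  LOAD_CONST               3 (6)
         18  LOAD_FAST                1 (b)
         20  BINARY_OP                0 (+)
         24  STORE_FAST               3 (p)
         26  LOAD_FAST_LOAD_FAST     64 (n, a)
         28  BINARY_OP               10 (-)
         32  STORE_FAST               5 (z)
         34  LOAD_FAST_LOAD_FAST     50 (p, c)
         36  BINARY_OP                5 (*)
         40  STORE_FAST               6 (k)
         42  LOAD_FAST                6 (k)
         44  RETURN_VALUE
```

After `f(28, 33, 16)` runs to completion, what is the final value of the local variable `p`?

LOAD_FAST a → push 28. Stack: [28]
LOAD_CONST → push 5. Stack: [28, 5]
BINARY_OP - → 28 - 5 = 23. Stack: [23]
STORE_FAST p → p=23. Stack: []
LOAD_CONST → push 11. Stack: [11]
STORE_FAST n → n=11. Stack: []
LOAD_CONST → push 6. Stack: [6]
LOAD_FAST b → push 33. Stack: [6, 33]
BINARY_OP + → 6 + 33 = 39. Stack: [39]
STORE_FAST p → p=39. Stack: []
LOAD_FAST_LOAD_FAST n,a → push 11,28. Stack: [11, 28]
BINARY_OP - → 11 - 28 = -17. Stack: [-17]
STORE_FAST z → z=-17. Stack: []
LOAD_FAST_LOAD_FAST p,c → push 39,16. Stack: [39, 16]
BINARY_OP * → 39 * 16 = 624. Stack: [624]
STORE_FAST k → k=624. Stack: []
LOAD_FAST k → push 624. Stack: [624]
RETURN_VALUE → return 624.

39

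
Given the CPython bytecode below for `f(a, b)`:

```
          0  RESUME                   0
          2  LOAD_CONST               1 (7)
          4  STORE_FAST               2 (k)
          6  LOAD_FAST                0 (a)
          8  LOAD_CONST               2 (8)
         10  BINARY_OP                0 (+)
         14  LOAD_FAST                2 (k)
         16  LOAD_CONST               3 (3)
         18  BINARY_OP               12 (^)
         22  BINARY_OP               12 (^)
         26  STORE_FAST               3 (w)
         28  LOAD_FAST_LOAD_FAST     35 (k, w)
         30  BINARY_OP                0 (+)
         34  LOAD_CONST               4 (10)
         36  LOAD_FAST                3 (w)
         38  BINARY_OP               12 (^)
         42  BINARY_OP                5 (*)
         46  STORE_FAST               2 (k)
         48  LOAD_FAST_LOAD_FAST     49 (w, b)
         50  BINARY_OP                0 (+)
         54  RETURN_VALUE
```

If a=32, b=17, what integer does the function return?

LOAD_CONST → push 7. Stack: [7]
STORE_FAST k → k=7. Stack: []
LOAD_FAST a → push 32. Stack: [32]
LOAD_CONST → push 8. Stack: [32, 8]
BINARY_OP + → 32 + 8 = 40. Stack: [40]
LOAD_FAST k → push 7. Stack: [40, 7]
LOAD_CONST → push 3. Stack: [40, 7, 3]
BINARY_OP ^ → 7 ^ 3 = 4. Stack: [40, 4]
BINARY_OP ^ → 40 ^ 4 = 44. Stack: [44]
STORE_FAST w → w=44. Stack: []
LOAD_FAST_LOAD_FAST k,w → push 7,44. Stack: [7, 44]
BINARY_OP + → 7 + 44 = 51. Stack: [51]
LOAD_CONST → push 10. Stack: [51, 10]
LOAD_FAST w → push 44. Stack: [51, 10, 44]
BINARY_OP ^ → 10 ^ 44 = 38. Stack: [51, 38]
BINARY_OP * → 51 * 38 = 1938. Stack: [1938]
STORE_FAST k → k=1938. Stack: []
LOAD_FAST_LOAD_FAST w,b → push 44,17. Stack: [44, 17]
BINARY_OP + → 44 + 17 = 61. Stack: [61]
RETURN_VALUE → return 61.

61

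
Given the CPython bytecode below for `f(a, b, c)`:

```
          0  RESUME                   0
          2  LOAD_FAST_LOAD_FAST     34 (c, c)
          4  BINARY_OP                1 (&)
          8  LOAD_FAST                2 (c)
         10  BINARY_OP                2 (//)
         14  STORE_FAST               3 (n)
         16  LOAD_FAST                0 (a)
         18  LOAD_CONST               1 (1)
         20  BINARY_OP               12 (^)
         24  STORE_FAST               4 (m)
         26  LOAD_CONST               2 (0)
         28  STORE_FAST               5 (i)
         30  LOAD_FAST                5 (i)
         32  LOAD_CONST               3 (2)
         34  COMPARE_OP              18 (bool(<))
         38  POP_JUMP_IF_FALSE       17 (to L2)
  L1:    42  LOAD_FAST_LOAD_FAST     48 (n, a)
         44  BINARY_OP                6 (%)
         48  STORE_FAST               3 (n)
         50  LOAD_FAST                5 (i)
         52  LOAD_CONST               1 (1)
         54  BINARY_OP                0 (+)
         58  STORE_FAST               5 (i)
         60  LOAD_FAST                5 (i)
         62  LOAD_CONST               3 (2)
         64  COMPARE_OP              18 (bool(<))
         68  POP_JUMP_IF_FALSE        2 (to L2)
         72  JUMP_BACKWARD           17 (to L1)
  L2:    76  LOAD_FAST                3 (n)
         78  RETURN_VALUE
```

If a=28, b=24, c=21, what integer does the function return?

LOAD_FAST_LOAD_FAST c,c → push 21,21. Stack: [21, 21]
BINARY_OP & → 21 & 21 = 21. Stack: [21]
LOAD_FAST c → push 21. Stack: [21, 21]
BINARY_OP // → 21 // 21 = 1. Stack: [1]
STORE_FAST n → n=1. Stack: []
LOAD_FAST a → push 28. Stack: [28]
LOAD_CONST → push 1. Stack: [28, 1]
BINARY_OP ^ → 28 ^ 1 = 29. Stack: [29]
STORE_FAST m → m=29. Stack: []
LOAD_CONST → push 0. Stack: [0]
STORE_FAST i → i=0. Stack: []
LOAD_FAST i → push 0. Stack: [0]
LOAD_CONST → push 2. Stack: [0, 2]
COMPARE_OP bool(<) → 0 vs 2 = True. Stack: [True]
POP_JUMP_IF_FALSE → pop True; no jump. Stack: []
LOAD_FAST_LOAD_FAST n,a → push 1,28. Stack: [1, 28]
BINARY_OP % → 1 % 28 = 1. Stack: [1]
STORE_FAST n → n=1. Stack: []
LOAD_FAST i → push 0. Stack: [0]
LOAD_CONST → push 1. Stack: [0, 1]
BINARY_OP + → 0 + 1 = 1. Stack: [1]
STORE_FAST i → i=1. Stack: []
LOAD_FAST i → push 1. Stack: [1]
LOAD_CONST → push 2. Stack: [1, 2]
COMPARE_OP bool(<) → 1 vs 2 = True. Stack: [True]
POP_JUMP_IF_FALSE → pop True; no jump. Stack: []
LOAD_FAST_LOAD_FAST n,a → push 1,28. Stack: [1, 28]
BINARY_OP % → 1 % 28 = 1. Stack: [1]
STORE_FAST n → n=1. Stack: []
LOAD_FAST i → push 1. Stack: [1]
LOAD_CONST → push 1. Stack: [1, 1]
BINARY_OP + → 1 + 1 = 2. Stack: [2]
STORE_FAST i → i=2. Stack: []
LOAD_FAST i → push 2. Stack: [2]
LOAD_CONST → push 2. Stack: [2, 2]
COMPARE_OP bool(<) → 2 vs 2 = False. Stack: [False]
POP_JUMP_IF_FALSE → pop False; jump. Stack: []
LOAD_FAST n → push 1. Stack: [1]
RETURN_VALUE → return 1.

1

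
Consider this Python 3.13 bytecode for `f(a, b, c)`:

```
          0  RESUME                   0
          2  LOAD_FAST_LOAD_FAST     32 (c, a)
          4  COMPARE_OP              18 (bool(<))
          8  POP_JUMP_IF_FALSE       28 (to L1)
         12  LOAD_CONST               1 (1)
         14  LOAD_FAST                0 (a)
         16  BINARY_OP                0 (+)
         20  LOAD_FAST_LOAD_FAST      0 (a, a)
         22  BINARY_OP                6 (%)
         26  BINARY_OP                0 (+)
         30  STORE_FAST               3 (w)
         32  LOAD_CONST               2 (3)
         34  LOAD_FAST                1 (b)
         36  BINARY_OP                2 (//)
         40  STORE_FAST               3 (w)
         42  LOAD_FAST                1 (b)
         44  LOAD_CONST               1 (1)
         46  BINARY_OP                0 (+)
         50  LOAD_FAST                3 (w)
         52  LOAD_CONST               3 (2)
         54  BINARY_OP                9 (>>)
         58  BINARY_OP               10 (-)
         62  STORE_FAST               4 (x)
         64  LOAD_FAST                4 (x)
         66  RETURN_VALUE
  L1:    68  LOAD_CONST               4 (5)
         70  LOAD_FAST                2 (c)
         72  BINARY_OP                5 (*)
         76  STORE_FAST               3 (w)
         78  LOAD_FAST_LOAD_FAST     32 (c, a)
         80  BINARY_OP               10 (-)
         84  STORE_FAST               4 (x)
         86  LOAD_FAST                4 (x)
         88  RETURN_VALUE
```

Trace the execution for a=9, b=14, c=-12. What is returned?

LOAD_FAST_LOAD_FAST c,a → push -12,9. Stack: [-12, 9]
COMPARE_OP bool(<) → -12 vs 9 = True. Stack: [True]
POP_JUMP_IF_FALSE → pop True; no jump. Stack: []
LOAD_CONST → push 1. Stack: [1]
LOAD_FAST a → push 9. Stack: [1, 9]
BINARY_OP + → 1 + 9 = 10. Stack: [10]
LOAD_FAST_LOAD_FAST a,a → push 9,9. Stack: [10, 9, 9]
BINARY_OP % → 9 % 9 = 0. Stack: [10, 0]
BINARY_OP + → 10 + 0 = 10. Stack: [10]
STORE_FAST w → w=10. Stack: []
LOAD_CONST → push 3. Stack: [3]
LOAD_FAST b → push 14. Stack: [3, 14]
BINARY_OP // → 3 // 14 = 0. Stack: [0]
STORE_FAST w → w=0. Stack: []
LOAD_FAST b → push 14. Stack: [14]
LOAD_CONST → push 1. Stack: [14, 1]
BINARY_OP + → 14 + 1 = 15. Stack: [15]
LOAD_FAST w → push 0. Stack: [15, 0]
LOAD_CONST → push 2. Stack: [15, 0, 2]
BINARY_OP >> → 0 >> 2 = 0. Stack: [15, 0]
BINARY_OP - → 15 - 0 = 15. Stack: [15]
STORE_FAST x → x=15. Stack: []
LOAD_FAST x → push 15. Stack: [15]
RETURN_VALUE → return 15.

15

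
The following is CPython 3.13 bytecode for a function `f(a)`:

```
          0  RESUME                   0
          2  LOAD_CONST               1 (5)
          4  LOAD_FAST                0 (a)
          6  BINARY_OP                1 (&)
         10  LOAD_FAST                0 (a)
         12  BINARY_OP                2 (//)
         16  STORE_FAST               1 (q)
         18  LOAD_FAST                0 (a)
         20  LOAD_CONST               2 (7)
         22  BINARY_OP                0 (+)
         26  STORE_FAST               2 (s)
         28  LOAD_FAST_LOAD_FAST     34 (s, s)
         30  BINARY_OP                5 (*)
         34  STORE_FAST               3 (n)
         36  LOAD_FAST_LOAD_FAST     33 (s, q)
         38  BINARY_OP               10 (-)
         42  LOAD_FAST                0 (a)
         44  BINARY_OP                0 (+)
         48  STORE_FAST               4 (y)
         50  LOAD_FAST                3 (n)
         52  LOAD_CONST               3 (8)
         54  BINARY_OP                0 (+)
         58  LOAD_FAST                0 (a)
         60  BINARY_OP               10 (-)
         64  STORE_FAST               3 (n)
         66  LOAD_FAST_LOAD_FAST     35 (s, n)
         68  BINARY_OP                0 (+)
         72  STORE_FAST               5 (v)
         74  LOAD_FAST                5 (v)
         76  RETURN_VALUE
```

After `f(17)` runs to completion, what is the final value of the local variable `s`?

24

LOAD_CONST → push 5. Stack: [5]
LOAD_FAST a → push 17. Stack: [5, 17]
BINARY_OP & → 5 & 17 = 1. Stack: [1]
LOAD_FAST a → push 17. Stack: [1, 17]
BINARY_OP // → 1 // 17 = 0. Stack: [0]
STORE_FAST q → q=0. Stack: []
LOAD_FAST a → push 17. Stack: [17]
LOAD_CONST → push 7. Stack: [17, 7]
BINARY_OP + → 17 + 7 = 24. Stack: [24]
STORE_FAST s → s=24. Stack: []
LOAD_FAST_LOAD_FAST s,s → push 24,24. Stack: [24, 24]
BINARY_OP * → 24 * 24 = 576. Stack: [576]
STORE_FAST n → n=576. Stack: []
LOAD_FAST_LOAD_FAST s,q → push 24,0. Stack: [24, 0]
BINARY_OP - → 24 - 0 = 24. Stack: [24]
LOAD_FAST a → push 17. Stack: [24, 17]
BINARY_OP + → 24 + 17 = 41. Stack: [41]
STORE_FAST y → y=41. Stack: []
LOAD_FAST n → push 576. Stack: [576]
LOAD_CONST → push 8. Stack: [576, 8]
BINARY_OP + → 576 + 8 = 584. Stack: [584]
LOAD_FAST a → push 17. Stack: [584, 17]
BINARY_OP - → 584 - 17 = 567. Stack: [567]
STORE_FAST n → n=567. Stack: []
LOAD_FAST_LOAD_FAST s,n → push 24,567. Stack: [24, 567]
BINARY_OP + → 24 + 567 = 591. Stack: [591]
STORE_FAST v → v=591. Stack: []
LOAD_FAST v → push 591. Stack: [591]
RETURN_VALUE → return 591.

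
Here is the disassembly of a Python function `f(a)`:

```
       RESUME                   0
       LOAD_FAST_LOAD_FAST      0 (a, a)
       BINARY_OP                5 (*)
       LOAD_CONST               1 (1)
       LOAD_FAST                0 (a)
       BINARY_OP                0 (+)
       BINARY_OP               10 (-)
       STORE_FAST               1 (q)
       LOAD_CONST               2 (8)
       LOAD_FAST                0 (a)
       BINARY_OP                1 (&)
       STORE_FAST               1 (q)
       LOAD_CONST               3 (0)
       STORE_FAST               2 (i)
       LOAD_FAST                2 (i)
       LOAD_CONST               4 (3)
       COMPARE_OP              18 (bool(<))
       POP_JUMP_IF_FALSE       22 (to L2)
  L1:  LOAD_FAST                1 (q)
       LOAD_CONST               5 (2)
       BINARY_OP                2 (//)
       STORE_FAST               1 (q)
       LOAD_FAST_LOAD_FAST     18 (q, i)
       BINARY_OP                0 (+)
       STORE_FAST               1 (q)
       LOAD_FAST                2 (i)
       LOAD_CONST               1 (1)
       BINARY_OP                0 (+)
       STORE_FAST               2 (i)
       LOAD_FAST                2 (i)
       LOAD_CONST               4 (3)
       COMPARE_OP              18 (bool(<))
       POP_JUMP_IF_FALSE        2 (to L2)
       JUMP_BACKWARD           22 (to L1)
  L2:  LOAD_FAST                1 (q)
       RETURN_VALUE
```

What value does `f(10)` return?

LOAD_FAST_LOAD_FAST a,a → push 10,10. Stack: [10, 10]
BINARY_OP * → 10 * 10 = 100. Stack: [100]
LOAD_CONST → push 1. Stack: [100, 1]
LOAD_FAST a → push 10. Stack: [100, 1, 10]
BINARY_OP + → 1 + 10 = 11. Stack: [100, 11]
BINARY_OP - → 100 - 11 = 89. Stack: [89]
STORE_FAST q → q=89. Stack: []
LOAD_CONST → push 8. Stack: [8]
LOAD_FAST a → push 10. Stack: [8, 10]
BINARY_OP & → 8 & 10 = 8. Stack: [8]
STORE_FAST q → q=8. Stack: []
LOAD_CONST → push 0. Stack: [0]
STORE_FAST i → i=0. Stack: []
LOAD_FAST i → push 0. Stack: [0]
LOAD_CONST → push 3. Stack: [0, 3]
COMPARE_OP bool(<) → 0 vs 3 = True. Stack: [True]
POP_JUMP_IF_FALSE → pop True; no jump. Stack: []
LOAD_FAST q → push 8. Stack: [8]
LOAD_CONST → push 2. Stack: [8, 2]
BINARY_OP // → 8 // 2 = 4. Stack: [4]
STORE_FAST q → q=4. Stack: []
LOAD_FAST_LOAD_FAST q,i → push 4,0. Stack: [4, 0]
BINARY_OP + → 4 + 0 = 4. Stack: [4]
STORE_FAST q → q=4. Stack: []
LOAD_FAST i → push 0. Stack: [0]
LOAD_CONST → push 1. Stack: [0, 1]
BINARY_OP + → 0 + 1 = 1. Stack: [1]
STORE_FAST i → i=1. Stack: []
LOAD_FAST i → push 1. Stack: [1]
LOAD_CONST → push 3. Stack: [1, 3]
COMPARE_OP bool(<) → 1 vs 3 = True. Stack: [True]
POP_JUMP_IF_FALSE → pop True; no jump. Stack: []
LOAD_FAST q → push 4. Stack: [4]
LOAD_CONST → push 2. Stack: [4, 2]
BINARY_OP // → 4 // 2 = 2. Stack: [2]
STORE_FAST q → q=2. Stack: []
LOAD_FAST_LOAD_FAST q,i → push 2,1. Stack: [2, 1]
BINARY_OP + → 2 + 1 = 3. Stack: [3]
STORE_FAST q → q=3. Stack: []
LOAD_FAST i → push 1. Stack: [1]
LOAD_CONST → push 1. Stack: [1, 1]
BINARY_OP + → 1 + 1 = 2. Stack: [2]
STORE_FAST i → i=2. Stack: []
LOAD_FAST i → push 2. Stack: [2]
LOAD_CONST → push 3. Stack: [2, 3]
COMPARE_OP bool(<) → 2 vs 3 = True. Stack: [True]
POP_JUMP_IF_FALSE → pop True; no jump. Stack: []
LOAD_FAST q → push 3. Stack: [3]
LOAD_CONST → push 2. Stack: [3, 2]
BINARY_OP // → 3 // 2 = 1. Stack: [1]
STORE_FAST q → q=1. Stack: []
LOAD_FAST_LOAD_FAST q,i → push 1,2. Stack: [1, 2]
BINARY_OP + → 1 + 2 = 3. Stack: [3]
STORE_FAST q → q=3. Stack: []
LOAD_FAST i → push 2. Stack: [2]
LOAD_CONST → push 1. Stack: [2, 1]
BINARY_OP + → 2 + 1 = 3. Stack: [3]
STORE_FAST i → i=3. Stack: []
LOAD_FAST i → push 3. Stack: [3]
LOAD_CONST → push 3. Stack: [3, 3]
COMPARE_OP bool(<) → 3 vs 3 = False. Stack: [False]
POP_JUMP_IF_FALSE → pop False; jump. Stack: []
LOAD_FAST q → push 3. Stack: [3]
RETURN_VALUE → return 3.

3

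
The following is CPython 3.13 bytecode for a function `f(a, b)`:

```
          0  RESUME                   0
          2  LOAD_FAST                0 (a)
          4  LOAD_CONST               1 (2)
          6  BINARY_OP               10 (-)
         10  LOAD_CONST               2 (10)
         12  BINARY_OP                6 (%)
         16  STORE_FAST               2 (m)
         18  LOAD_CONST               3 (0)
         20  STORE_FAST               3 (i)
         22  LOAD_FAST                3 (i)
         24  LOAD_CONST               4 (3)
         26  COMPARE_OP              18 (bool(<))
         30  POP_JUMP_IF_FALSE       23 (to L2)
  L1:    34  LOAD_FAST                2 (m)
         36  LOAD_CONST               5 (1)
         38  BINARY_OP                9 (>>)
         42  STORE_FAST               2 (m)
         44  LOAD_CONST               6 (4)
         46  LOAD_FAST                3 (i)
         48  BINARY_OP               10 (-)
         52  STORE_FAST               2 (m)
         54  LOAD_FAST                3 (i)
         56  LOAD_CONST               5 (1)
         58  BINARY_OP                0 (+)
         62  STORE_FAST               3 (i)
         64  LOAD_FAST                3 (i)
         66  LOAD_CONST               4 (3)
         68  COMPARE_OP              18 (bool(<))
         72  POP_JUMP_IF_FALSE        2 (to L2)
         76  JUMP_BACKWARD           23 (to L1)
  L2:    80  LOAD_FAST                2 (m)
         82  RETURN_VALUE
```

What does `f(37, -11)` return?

2

LOAD_FAST a → push 37. Stack: [37]
LOAD_CONST → push 2. Stack: [37, 2]
BINARY_OP - → 37 - 2 = 35. Stack: [35]
LOAD_CONST → push 10. Stack: [35, 10]
BINARY_OP % → 35 % 10 = 5. Stack: [5]
STORE_FAST m → m=5. Stack: []
LOAD_CONST → push 0. Stack: [0]
STORE_FAST i → i=0. Stack: []
LOAD_FAST i → push 0. Stack: [0]
LOAD_CONST → push 3. Stack: [0, 3]
COMPARE_OP bool(<) → 0 vs 3 = True. Stack: [True]
POP_JUMP_IF_FALSE → pop True; no jump. Stack: []
LOAD_FAST m → push 5. Stack: [5]
LOAD_CONST → push 1. Stack: [5, 1]
BINARY_OP >> → 5 >> 1 = 2. Stack: [2]
STORE_FAST m → m=2. Stack: []
LOAD_CONST → push 4. Stack: [4]
LOAD_FAST i → push 0. Stack: [4, 0]
BINARY_OP - → 4 - 0 = 4. Stack: [4]
STORE_FAST m → m=4. Stack: []
LOAD_FAST i → push 0. Stack: [0]
LOAD_CONST → push 1. Stack: [0, 1]
BINARY_OP + → 0 + 1 = 1. Stack: [1]
STORE_FAST i → i=1. Stack: []
LOAD_FAST i → push 1. Stack: [1]
LOAD_CONST → push 3. Stack: [1, 3]
COMPARE_OP bool(<) → 1 vs 3 = True. Stack: [True]
POP_JUMP_IF_FALSE → pop True; no jump. Stack: []
LOAD_FAST m → push 4. Stack: [4]
LOAD_CONST → push 1. Stack: [4, 1]
BINARY_OP >> → 4 >> 1 = 2. Stack: [2]
STORE_FAST m → m=2. Stack: []
LOAD_CONST → push 4. Stack: [4]
LOAD_FAST i → push 1. Stack: [4, 1]
BINARY_OP - → 4 - 1 = 3. Stack: [3]
STORE_FAST m → m=3. Stack: []
LOAD_FAST i → push 1. Stack: [1]
LOAD_CONST → push 1. Stack: [1, 1]
BINARY_OP + → 1 + 1 = 2. Stack: [2]
STORE_FAST i → i=2. Stack: []
LOAD_FAST i → push 2. Stack: [2]
LOAD_CONST → push 3. Stack: [2, 3]
COMPARE_OP bool(<) → 2 vs 3 = True. Stack: [True]
POP_JUMP_IF_FALSE → pop True; no jump. Stack: []
LOAD_FAST m → push 3. Stack: [3]
LOAD_CONST → push 1. Stack: [3, 1]
BINARY_OP >> → 3 >> 1 = 1. Stack: [1]
STORE_FAST m → m=1. Stack: []
LOAD_CONST → push 4. Stack: [4]
LOAD_FAST i → push 2. Stack: [4, 2]
BINARY_OP - → 4 - 2 = 2. Stack: [2]
STORE_FAST m → m=2. Stack: []
LOAD_FAST i → push 2. Stack: [2]
LOAD_CONST → push 1. Stack: [2, 1]
BINARY_OP + → 2 + 1 = 3. Stack: [3]
STORE_FAST i → i=3. Stack: []
LOAD_FAST i → push 3. Stack: [3]
LOAD_CONST → push 3. Stack: [3, 3]
COMPARE_OP bool(<) → 3 vs 3 = False. Stack: [False]
POP_JUMP_IF_FALSE → pop False; jump. Stack: []
LOAD_FAST m → push 2. Stack: [2]
RETURN_VALUE → return 2.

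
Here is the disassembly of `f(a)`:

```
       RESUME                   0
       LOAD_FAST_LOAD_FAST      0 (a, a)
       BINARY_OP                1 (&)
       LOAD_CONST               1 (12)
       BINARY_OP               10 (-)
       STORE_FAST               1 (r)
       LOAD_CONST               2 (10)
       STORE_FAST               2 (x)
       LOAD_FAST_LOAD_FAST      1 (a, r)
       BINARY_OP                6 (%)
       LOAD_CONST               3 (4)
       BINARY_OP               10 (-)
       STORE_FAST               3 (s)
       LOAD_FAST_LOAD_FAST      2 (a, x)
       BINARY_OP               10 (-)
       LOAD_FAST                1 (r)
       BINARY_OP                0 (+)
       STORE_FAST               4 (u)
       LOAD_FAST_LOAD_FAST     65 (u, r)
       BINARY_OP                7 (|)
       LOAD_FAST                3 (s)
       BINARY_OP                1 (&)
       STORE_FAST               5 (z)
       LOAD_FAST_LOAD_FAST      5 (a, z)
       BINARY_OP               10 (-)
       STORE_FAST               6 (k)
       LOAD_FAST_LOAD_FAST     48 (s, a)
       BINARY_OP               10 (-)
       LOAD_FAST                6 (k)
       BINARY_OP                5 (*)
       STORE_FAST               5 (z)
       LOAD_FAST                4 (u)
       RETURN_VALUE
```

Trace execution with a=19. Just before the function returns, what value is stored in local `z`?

LOAD_FAST_LOAD_FAST a,a → push 19,19. Stack: [19, 19]
BINARY_OP & → 19 & 19 = 19. Stack: [19]
LOAD_CONST → push 12. Stack: [19, 12]
BINARY_OP - → 19 - 12 = 7. Stack: [7]
STORE_FAST r → r=7. Stack: []
LOAD_CONST → push 10. Stack: [10]
STORE_FAST x → x=10. Stack: []
LOAD_FAST_LOAD_FAST a,r → push 19,7. Stack: [19, 7]
BINARY_OP % → 19 % 7 = 5. Stack: [5]
LOAD_CONST → push 4. Stack: [5, 4]
BINARY_OP - → 5 - 4 = 1. Stack: [1]
STORE_FAST s → s=1. Stack: []
LOAD_FAST_LOAD_FAST a,x → push 19,10. Stack: [19, 10]
BINARY_OP - → 19 - 10 = 9. Stack: [9]
LOAD_FAST r → push 7. Stack: [9, 7]
BINARY_OP + → 9 + 7 = 16. Stack: [16]
STORE_FAST u → u=16. Stack: []
LOAD_FAST_LOAD_FAST u,r → push 16,7. Stack: [16, 7]
BINARY_OP | → 16 | 7 = 23. Stack: [23]
LOAD_FAST s → push 1. Stack: [23, 1]
BINARY_OP & → 23 & 1 = 1. Stack: [1]
STORE_FAST z → z=1. Stack: []
LOAD_FAST_LOAD_FAST a,z → push 19,1. Stack: [19, 1]
BINARY_OP - → 19 - 1 = 18. Stack: [18]
STORE_FAST k → k=18. Stack: []
LOAD_FAST_LOAD_FAST s,a → push 1,19. Stack: [1, 19]
BINARY_OP - → 1 - 19 = -18. Stack: [-18]
LOAD_FAST k → push 18. Stack: [-18, 18]
BINARY_OP * → -18 * 18 = -324. Stack: [-324]
STORE_FAST z → z=-324. Stack: []
LOAD_FAST u → push 16. Stack: [16]
RETURN_VALUE → return 16.

-324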